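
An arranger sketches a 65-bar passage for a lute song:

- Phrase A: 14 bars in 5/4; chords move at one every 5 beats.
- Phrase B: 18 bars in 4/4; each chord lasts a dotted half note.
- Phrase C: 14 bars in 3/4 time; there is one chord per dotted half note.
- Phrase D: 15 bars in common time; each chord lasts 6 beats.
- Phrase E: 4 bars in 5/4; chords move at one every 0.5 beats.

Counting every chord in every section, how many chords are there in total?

A: 14 bars × 5 beats = 70 beats; 5 beats/chord → 14 chords.
B: 18 bars × 4 beats = 72 beats; 3 beats/chord → 24 chords.
C: 14 bars × 3 beats = 42 beats; 3 beats/chord → 14 chords.
D: 15 bars × 4 beats = 60 beats; 6 beats/chord → 10 chords.
E: 4 bars × 5 beats = 20 beats; 0.5 beats/chord → 40 chords.
Total: 14 + 24 + 14 + 10 + 40 = 102.

102 chords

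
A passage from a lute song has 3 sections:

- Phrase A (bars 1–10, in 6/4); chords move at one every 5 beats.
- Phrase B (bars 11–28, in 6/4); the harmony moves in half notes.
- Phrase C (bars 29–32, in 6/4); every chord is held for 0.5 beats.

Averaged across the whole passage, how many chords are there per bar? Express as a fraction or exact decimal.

57/16 chords per bar

A: 10 bars of 6 beats is 60 beats; at 5 beats each that's 12 chords.
B: 18 bars of 6 beats is 108 beats; at 2 beats each that's 54 chords.
C: 4 bars of 6 beats is 24 beats; at 0.5 beats each that's 48 chords.
Overall: 114 chords over 32 bars → 114/32 = 57/16 chords per bar.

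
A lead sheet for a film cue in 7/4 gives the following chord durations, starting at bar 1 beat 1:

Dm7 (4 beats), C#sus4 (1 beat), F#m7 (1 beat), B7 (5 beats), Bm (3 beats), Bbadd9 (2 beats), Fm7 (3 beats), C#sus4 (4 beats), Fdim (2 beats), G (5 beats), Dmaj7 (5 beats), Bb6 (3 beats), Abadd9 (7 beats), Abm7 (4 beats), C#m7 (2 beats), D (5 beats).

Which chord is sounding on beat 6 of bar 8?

Beat 6 of bar 8 is beat (8−1)×7 + 6 = 55 overall.
Running totals: Dm7 ends at 4, C#sus4 ends at 5, F#m7 ends at 6, B7 ends at 11, Bm ends at 14, Bbadd9 ends at 16, Fm7 ends at 19, C#sus4 ends at 23, Fdim ends at 25, G ends at 30, Dmaj7 ends at 35, Bb6 ends at 38, Abadd9 ends at 45, Abm7 ends at 49, C#m7 ends at 51, D ends at 56.
Beat 55 falls within D.

D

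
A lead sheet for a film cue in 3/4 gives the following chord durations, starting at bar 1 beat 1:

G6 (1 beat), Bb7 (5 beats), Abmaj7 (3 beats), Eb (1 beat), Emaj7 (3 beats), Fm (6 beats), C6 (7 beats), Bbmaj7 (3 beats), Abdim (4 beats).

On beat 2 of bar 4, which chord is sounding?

Emaj7

Beat 2 of bar 4 is beat (4−1)×3 + 2 = 11 overall.
Running totals: G6 ends at 1, Bb7 ends at 6, Abmaj7 ends at 9, Eb ends at 10, Emaj7 ends at 13.
Beat 11 falls within Emaj7.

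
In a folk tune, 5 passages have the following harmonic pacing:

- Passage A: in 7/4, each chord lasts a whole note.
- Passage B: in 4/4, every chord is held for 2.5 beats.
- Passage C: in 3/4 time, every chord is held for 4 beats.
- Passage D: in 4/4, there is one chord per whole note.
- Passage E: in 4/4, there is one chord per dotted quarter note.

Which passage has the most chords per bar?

Passage E

A: 7 beats/bar ÷ 4 beats/chord = 1.75 chords/bar.
B: 4 beats/bar ÷ 2.5 beats/chord = 1.6 chords/bar.
C: 3 beats/bar ÷ 4 beats/chord = 0.75 chords/bar.
D: 4 beats/bar ÷ 4 beats/chord = 1 chord/bar.
E: 4 beats/bar ÷ 1.5 beats/chord = 8/3 chords/bar.
Fastest is E at 8/3 chords/bar.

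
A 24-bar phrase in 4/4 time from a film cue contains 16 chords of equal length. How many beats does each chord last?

6 beats

24 bars × 4 beats/bar = 96 beats total.
96 beats ÷ 16 chords = 6 beats per chord.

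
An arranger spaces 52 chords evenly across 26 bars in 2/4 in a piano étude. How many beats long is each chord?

26 bars × 2 beats/bar = 52 beats total.
52 beats ÷ 52 chords = 1 beats per chord.
(That is a quarter note.)

1 beat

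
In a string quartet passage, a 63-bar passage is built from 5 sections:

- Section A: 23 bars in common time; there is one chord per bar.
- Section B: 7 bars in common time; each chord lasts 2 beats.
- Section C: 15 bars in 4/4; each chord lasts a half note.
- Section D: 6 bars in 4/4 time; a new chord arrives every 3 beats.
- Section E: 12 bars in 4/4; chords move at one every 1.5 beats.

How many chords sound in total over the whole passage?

A: 23·4 = 92 beats, 92/4 = 23 chords.
B: 7·4 = 28 beats, 28/2 = 14 chords.
C: 15·4 = 60 beats, 60/2 = 30 chords.
D: 6·4 = 24 beats, 24/3 = 8 chords.
E: 12·4 = 48 beats, 48/1.5 = 32 chords.
Total: 23 + 14 + 30 + 8 + 32 = 107.

107 chords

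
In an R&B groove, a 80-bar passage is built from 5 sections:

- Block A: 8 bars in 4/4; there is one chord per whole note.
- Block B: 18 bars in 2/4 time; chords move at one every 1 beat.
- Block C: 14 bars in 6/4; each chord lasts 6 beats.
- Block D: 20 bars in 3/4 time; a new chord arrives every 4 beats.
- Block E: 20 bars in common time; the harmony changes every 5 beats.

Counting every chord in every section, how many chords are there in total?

89 chords

A: 8·4 = 32 beats, 32/4 = 8 chords.
B: 18·2 = 36 beats, 36/1 = 36 chords.
C: 14·6 = 84 beats, 84/6 = 14 chords.
D: 20·3 = 60 beats, 60/4 = 15 chords.
E: 20·4 = 80 beats, 80/5 = 16 chords.
Total: 8 + 36 + 14 + 15 + 16 = 89.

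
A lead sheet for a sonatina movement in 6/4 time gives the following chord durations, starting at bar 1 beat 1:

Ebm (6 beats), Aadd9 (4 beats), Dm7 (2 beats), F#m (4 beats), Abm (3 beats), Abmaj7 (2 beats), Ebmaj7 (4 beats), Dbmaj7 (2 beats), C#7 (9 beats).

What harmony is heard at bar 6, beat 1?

C#7

Beat 1 of bar 6 is beat (6−1)×6 + 1 = 31 overall.
Running totals: Ebm ends at 6, Aadd9 ends at 10, Dm7 ends at 12, F#m ends at 16, Abm ends at 19, Abmaj7 ends at 21, Ebmaj7 ends at 25, Dbmaj7 ends at 27, C#7 ends at 36.
Beat 31 falls within C#7.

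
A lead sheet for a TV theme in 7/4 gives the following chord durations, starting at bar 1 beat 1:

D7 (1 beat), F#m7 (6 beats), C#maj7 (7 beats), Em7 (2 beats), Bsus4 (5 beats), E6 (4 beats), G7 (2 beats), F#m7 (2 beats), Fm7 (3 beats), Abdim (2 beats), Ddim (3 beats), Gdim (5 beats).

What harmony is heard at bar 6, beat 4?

Gdim

Beat 4 of bar 6 is beat (6−1)×7 + 4 = 39 overall.
Running totals: D7 ends at 1, F#m7 ends at 7, C#maj7 ends at 14, Em7 ends at 16, Bsus4 ends at 21, E6 ends at 25, G7 ends at 27, F#m7 ends at 29, Fm7 ends at 32, Abdim ends at 34, Ddim ends at 37, Gdim ends at 42.
Beat 39 falls within Gdim.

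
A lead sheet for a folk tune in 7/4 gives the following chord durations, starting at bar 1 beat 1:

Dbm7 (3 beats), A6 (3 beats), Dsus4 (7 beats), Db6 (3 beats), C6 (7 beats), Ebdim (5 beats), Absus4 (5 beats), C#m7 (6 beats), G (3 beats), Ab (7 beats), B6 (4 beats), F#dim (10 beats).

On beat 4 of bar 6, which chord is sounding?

C#m7

Beat 4 of bar 6 is beat (6−1)×7 + 4 = 39 overall.
Running totals: Dbm7 ends at 3, A6 ends at 6, Dsus4 ends at 13, Db6 ends at 16, C6 ends at 23, Ebdim ends at 28, Absus4 ends at 33, C#m7 ends at 39.
Beat 39 falls within C#m7.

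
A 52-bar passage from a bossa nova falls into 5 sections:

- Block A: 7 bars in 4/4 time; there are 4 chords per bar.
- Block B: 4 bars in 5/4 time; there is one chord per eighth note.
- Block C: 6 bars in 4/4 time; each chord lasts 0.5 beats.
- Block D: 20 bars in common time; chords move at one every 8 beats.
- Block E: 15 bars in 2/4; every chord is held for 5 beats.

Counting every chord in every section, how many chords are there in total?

A has 28 beats and chords last 1 each, so 28 chords.
B has 20 beats and chords last 0.5 each, so 40 chords.
C has 24 beats and chords last 0.5 each, so 48 chords.
D has 80 beats and chords last 8 each, so 10 chords.
E has 30 beats and chords last 5 each, so 6 chords.
Total: 28 + 40 + 48 + 10 + 6 = 132.

132 chords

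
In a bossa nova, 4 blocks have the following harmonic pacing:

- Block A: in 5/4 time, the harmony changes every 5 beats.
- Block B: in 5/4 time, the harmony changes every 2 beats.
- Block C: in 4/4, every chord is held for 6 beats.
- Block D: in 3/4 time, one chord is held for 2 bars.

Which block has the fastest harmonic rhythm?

A: 5/5 = 1 chord/bar.
B: 5/2 = 2.5 chords/bar.
C: 4/6 = 2/3 chords/bar.
D: 3/6 = 0.5 chords/bar.
Fastest is B at 2.5 chords/bar.

Block B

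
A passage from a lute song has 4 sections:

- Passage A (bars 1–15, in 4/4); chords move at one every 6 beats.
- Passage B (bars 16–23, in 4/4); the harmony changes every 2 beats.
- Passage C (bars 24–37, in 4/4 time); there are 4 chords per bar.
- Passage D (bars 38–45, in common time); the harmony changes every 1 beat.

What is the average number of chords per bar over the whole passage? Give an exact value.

A: 15 × 4 = 60 beats ÷ 6 = 10 chords.
B: 8 × 4 = 32 beats ÷ 2 = 16 chords.
C: 14 × 4 = 56 beats ÷ 1 = 56 chords.
D: 8 × 4 = 32 beats ÷ 1 = 32 chords.
Overall: 114 chords over 45 bars → 114/45 = 38/15 chords per bar.

38/15 chords per bar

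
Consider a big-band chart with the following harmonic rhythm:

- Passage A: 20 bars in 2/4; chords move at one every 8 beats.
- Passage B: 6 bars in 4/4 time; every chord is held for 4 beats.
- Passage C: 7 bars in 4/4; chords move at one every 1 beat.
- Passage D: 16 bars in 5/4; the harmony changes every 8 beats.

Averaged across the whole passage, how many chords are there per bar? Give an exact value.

A: 20 bars of 2 beats is 40 beats; at 8 beats each that's 5 chords.
B: 6 bars of 4 beats is 24 beats; at 4 beats each that's 6 chords.
C: 7 bars of 4 beats is 28 beats; at 1 beat each that's 28 chords.
D: 16 bars of 5 beats is 80 beats; at 8 beats each that's 10 chords.
Overall: 49 chords over 49 bars → 49/49 = 1 chords per bar.

1 chords per bar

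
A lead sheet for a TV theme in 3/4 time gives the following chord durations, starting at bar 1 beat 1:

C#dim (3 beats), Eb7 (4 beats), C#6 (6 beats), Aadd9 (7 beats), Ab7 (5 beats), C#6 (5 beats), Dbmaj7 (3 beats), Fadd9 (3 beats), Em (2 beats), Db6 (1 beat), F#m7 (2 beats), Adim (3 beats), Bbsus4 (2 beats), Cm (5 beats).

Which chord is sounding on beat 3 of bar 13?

Beat 3 of bar 13 is beat (13−1)×3 + 3 = 39 overall.
Running totals: C#dim ends at 3, Eb7 ends at 7, C#6 ends at 13, Aadd9 ends at 20, Ab7 ends at 25, C#6 ends at 30, Dbmaj7 ends at 33, Fadd9 ends at 36, Em ends at 38, Db6 ends at 39.
Beat 39 falls within Db6.

Db6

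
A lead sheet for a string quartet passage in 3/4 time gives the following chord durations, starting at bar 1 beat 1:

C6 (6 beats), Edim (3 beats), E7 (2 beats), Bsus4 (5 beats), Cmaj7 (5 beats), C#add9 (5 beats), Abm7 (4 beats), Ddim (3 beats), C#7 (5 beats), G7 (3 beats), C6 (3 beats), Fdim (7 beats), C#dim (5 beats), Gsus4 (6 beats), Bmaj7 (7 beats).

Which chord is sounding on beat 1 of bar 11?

Beat 1 of bar 11 is beat (11−1)×3 + 1 = 31 overall.
Running totals: C6 ends at 6, Edim ends at 9, E7 ends at 11, Bsus4 ends at 16, Cmaj7 ends at 21, C#add9 ends at 26, Abm7 ends at 30, Ddim ends at 33.
Beat 31 falls within Ddim.

Ddim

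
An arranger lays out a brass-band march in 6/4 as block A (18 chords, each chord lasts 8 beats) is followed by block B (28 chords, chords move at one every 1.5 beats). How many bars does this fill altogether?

31 bars

A: 18 × 8 = 144 beats = 24 bars.
B: 28 × 1.5 = 42 beats = 7 bars.
Total: 24 + 7 = 31 bars.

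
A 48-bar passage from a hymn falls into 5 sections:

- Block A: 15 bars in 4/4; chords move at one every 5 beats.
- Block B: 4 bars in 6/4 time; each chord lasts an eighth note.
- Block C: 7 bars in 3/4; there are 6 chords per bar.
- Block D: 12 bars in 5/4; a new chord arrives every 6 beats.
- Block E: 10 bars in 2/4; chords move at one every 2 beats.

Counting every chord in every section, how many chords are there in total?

A: 15 bars × 4 beats = 60 beats; 5 beats/chord → 12 chords.
B: 4 bars × 6 beats = 24 beats; 0.5 beats/chord → 48 chords.
C: 7 bars × 3 beats = 21 beats; 0.5 beats/chord → 42 chords.
D: 12 bars × 5 beats = 60 beats; 6 beats/chord → 10 chords.
E: 10 bars × 2 beats = 20 beats; 2 beats/chord → 10 chords.
Total: 12 + 48 + 42 + 10 + 10 = 122.

122 chords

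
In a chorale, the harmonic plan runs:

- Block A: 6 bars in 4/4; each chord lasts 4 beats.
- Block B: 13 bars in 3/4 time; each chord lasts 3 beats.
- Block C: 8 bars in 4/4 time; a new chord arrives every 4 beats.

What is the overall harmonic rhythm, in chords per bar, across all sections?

A: 6 × 4 = 24 beats ÷ 4 = 6 chords.
B: 13 × 3 = 39 beats ÷ 3 = 13 chords.
C: 8 × 4 = 32 beats ÷ 4 = 8 chords.
Overall: 27 chords over 27 bars → 27/27 = 1 chords per bar.

1 chords per bar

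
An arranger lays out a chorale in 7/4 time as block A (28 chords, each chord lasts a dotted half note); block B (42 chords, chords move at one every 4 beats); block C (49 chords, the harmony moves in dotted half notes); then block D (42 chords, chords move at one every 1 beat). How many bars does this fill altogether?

63 bars

A: 28 × 3 = 84 beats = 12 bars.
B: 42 × 4 = 168 beats = 24 bars.
C: 49 × 3 = 147 beats = 21 bars.
D: 42 × 1 = 42 beats = 6 bars.
Total: 12 + 24 + 21 + 6 = 63 bars.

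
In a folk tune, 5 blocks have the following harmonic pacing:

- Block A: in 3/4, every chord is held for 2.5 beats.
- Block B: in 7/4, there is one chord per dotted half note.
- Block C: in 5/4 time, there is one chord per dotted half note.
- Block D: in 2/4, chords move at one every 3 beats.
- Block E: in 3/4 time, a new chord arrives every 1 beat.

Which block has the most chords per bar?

Block E

A: 3 beats/bar ÷ 2.5 beats/chord = 1.2 chords/bar.
B: 7 beats/bar ÷ 3 beats/chord = 7/3 chords/bar.
C: 5 beats/bar ÷ 3 beats/chord = 5/3 chords/bar.
D: 2 beats/bar ÷ 3 beats/chord = 2/3 chords/bar.
E: 3 beats/bar ÷ 1 beat/chord = 3 chords/bar.
Fastest is E at 3 chords/bar.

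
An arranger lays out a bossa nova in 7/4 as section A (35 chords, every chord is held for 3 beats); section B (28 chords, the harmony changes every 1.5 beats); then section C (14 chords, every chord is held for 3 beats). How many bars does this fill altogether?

27 bars

A: 35 × 3 = 105 beats = 15 bars.
B: 28 × 1.5 = 42 beats = 6 bars.
C: 14 × 3 = 42 beats = 6 bars.
Total: 15 + 6 + 6 = 27 bars.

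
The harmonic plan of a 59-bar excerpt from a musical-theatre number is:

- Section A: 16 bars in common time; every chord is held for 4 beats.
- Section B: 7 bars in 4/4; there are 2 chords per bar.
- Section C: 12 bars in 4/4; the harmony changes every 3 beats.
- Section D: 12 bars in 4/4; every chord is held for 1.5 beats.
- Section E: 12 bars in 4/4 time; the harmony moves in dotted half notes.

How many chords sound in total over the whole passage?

94 chords

A: 16 bars × 4 beats = 64 beats; 4 beats/chord → 16 chords.
B: 7 bars × 4 beats = 28 beats; 2 beats/chord → 14 chords.
C: 12 bars × 4 beats = 48 beats; 3 beats/chord → 16 chords.
D: 12 bars × 4 beats = 48 beats; 1.5 beats/chord → 32 chords.
E: 12 bars × 4 beats = 48 beats; 3 beats/chord → 16 chords.
Total: 16 + 14 + 16 + 32 + 16 = 94.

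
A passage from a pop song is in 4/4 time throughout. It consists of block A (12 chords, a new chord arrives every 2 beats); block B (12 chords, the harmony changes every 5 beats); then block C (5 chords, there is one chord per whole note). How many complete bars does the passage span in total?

26 bars

A: 12 × 2 = 24 beats = 6 bars.
B: 12 × 5 = 60 beats = 15 bars.
C: 5 × 4 = 20 beats = 5 bars.
Total: 6 + 15 + 5 = 26 bars.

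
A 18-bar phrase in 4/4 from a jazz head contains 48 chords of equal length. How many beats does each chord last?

18 bars × 4 beats/bar = 72 beats total.
72 beats ÷ 48 chords = 1.5 beats per chord.
(That is a dotted quarter note.)

1.5 beats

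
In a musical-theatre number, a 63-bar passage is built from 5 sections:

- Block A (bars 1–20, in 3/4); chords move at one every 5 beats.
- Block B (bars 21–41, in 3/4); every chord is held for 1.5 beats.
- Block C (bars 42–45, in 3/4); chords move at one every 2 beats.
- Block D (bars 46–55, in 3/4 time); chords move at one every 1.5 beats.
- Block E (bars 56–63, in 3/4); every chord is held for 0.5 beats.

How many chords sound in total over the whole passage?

A has 60 beats and chords last 5 each, so 12 chords.
B has 63 beats and chords last 1.5 each, so 42 chords.
C has 12 beats and chords last 2 each, so 6 chords.
D has 30 beats and chords last 1.5 each, so 20 chords.
E has 24 beats and chords last 0.5 each, so 48 chords.
Total: 12 + 42 + 6 + 20 + 48 = 128.

128 chords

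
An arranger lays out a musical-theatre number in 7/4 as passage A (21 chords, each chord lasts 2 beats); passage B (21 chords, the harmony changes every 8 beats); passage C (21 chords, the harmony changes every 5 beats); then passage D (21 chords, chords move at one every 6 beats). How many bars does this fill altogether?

A: 21 × 2 = 42 beats = 6 bars.
B: 21 × 8 = 168 beats = 24 bars.
C: 21 × 5 = 105 beats = 15 bars.
D: 21 × 6 = 126 beats = 18 bars.
Total: 6 + 24 + 15 + 18 = 63 bars.

63 bars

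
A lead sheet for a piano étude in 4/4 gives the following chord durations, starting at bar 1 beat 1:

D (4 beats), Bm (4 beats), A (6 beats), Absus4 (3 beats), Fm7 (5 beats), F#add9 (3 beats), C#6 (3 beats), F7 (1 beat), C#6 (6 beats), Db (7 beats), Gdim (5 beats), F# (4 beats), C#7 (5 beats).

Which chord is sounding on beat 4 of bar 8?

Beat 4 of bar 8 is beat (8−1)×4 + 4 = 32 overall.
Running totals: D ends at 4, Bm ends at 8, A ends at 14, Absus4 ends at 17, Fm7 ends at 22, F#add9 ends at 25, C#6 ends at 28, F7 ends at 29, C#6 ends at 35.
Beat 32 falls within C#6.

C#6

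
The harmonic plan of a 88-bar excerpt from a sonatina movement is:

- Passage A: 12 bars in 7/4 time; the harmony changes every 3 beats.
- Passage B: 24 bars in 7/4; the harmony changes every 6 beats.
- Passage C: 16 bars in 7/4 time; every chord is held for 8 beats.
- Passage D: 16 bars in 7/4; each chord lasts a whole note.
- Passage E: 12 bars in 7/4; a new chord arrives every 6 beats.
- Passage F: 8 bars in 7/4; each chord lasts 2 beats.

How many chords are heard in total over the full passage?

140 chords

A: 12·7 = 84 beats, 84/3 = 28 chords.
B: 24·7 = 168 beats, 168/6 = 28 chords.
C: 16·7 = 112 beats, 112/8 = 14 chords.
D: 16·7 = 112 beats, 112/4 = 28 chords.
E: 12·7 = 84 beats, 84/6 = 14 chords.
F: 8·7 = 56 beats, 56/2 = 28 chords.
Total: 28 + 28 + 14 + 28 + 14 + 28 = 140.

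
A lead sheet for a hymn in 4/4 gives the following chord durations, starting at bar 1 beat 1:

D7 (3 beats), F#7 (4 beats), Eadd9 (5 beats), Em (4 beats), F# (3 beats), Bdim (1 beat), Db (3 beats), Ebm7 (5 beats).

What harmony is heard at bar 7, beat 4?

Ebm7

Beat 4 of bar 7 is beat (7−1)×4 + 4 = 28 overall.
Running totals: D7 ends at 3, F#7 ends at 7, Eadd9 ends at 12, Em ends at 16, F# ends at 19, Bdim ends at 20, Db ends at 23, Ebm7 ends at 28.
Beat 28 falls within Ebm7.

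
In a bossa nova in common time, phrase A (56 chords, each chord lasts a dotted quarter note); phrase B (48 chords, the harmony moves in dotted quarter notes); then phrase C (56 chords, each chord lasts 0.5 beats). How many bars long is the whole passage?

46 bars

A: 56 × 1.5 = 84 beats = 21 bars.
B: 48 × 1.5 = 72 beats = 18 bars.
C: 56 × 0.5 = 28 beats = 7 bars.
Total: 21 + 18 + 7 = 46 bars.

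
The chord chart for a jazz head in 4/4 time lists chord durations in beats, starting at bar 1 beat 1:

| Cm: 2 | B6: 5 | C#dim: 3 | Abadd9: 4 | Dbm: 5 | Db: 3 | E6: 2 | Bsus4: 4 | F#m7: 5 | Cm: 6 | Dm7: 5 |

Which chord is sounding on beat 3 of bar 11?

Beat 3 of bar 11 is beat (11−1)×4 + 3 = 43 overall.
Running totals: Cm ends at 2, B6 ends at 7, C#dim ends at 10, Abadd9 ends at 14, Dbm ends at 19, Db ends at 22, E6 ends at 24, Bsus4 ends at 28, F#m7 ends at 33, Cm ends at 39, Dm7 ends at 44.
Beat 43 falls within Dm7.

Dm7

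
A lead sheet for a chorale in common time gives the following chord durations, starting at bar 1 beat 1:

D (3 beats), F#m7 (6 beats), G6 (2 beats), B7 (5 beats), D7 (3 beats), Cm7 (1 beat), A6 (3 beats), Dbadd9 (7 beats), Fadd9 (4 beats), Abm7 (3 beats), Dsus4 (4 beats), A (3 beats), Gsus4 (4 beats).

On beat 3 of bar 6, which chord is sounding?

Beat 3 of bar 6 is beat (6−1)×4 + 3 = 23 overall.
Running totals: D ends at 3, F#m7 ends at 9, G6 ends at 11, B7 ends at 16, D7 ends at 19, Cm7 ends at 20, A6 ends at 23.
Beat 23 falls within A6.

A6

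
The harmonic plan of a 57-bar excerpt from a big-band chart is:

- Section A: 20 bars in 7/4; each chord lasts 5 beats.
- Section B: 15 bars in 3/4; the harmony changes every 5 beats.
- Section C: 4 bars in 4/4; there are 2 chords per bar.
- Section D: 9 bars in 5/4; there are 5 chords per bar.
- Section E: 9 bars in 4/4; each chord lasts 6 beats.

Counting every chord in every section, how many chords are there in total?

96 chords

A: 20 bars × 7 beats = 140 beats; 5 beats/chord → 28 chords.
B: 15 bars × 3 beats = 45 beats; 5 beats/chord → 9 chords.
C: 4 bars × 4 beats = 16 beats; 2 beats/chord → 8 chords.
D: 9 bars × 5 beats = 45 beats; 1 beat/chord → 45 chords.
E: 9 bars × 4 beats = 36 beats; 6 beats/chord → 6 chords.
Total: 28 + 9 + 8 + 45 + 6 = 96.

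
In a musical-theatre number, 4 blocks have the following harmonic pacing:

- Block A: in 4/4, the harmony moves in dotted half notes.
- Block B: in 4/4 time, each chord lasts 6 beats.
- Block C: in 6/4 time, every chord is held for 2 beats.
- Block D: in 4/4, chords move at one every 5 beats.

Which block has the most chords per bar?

Block C

A: each chord is 3 beats in 4/4, so 4/3 per bar.
B: each chord is 6 beats in 4/4, so 2/3 per bar.
C: each chord is 2 beats in 6/4, so 3 per bar.
D: each chord is 5 beats in 4/4, so 0.8 per bar.
Fastest is C at 3 chords/bar.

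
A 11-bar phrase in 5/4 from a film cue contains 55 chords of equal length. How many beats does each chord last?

11 bars × 5 beats/bar = 55 beats total.
55 beats ÷ 55 chords = 1 beats per chord.
(That is a quarter note.)

1 beat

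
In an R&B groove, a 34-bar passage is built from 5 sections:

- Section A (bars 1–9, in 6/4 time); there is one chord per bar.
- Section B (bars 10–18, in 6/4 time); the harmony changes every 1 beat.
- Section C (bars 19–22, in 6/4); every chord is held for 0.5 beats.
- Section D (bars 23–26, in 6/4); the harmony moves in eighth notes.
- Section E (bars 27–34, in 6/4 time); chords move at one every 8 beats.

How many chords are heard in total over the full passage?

165 chords

A: 9 bars × 6 beats = 54 beats; 6 beats/chord → 9 chords.
B: 9 bars × 6 beats = 54 beats; 1 beat/chord → 54 chords.
C: 4 bars × 6 beats = 24 beats; 0.5 beats/chord → 48 chords.
D: 4 bars × 6 beats = 24 beats; 0.5 beats/chord → 48 chords.
E: 8 bars × 6 beats = 48 beats; 8 beats/chord → 6 chords.
Total: 9 + 54 + 48 + 48 + 6 = 165.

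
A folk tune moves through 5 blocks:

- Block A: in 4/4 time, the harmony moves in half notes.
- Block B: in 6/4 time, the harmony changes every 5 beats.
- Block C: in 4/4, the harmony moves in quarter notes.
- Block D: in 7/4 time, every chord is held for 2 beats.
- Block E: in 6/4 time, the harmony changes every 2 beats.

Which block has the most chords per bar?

A: 4 beats/bar ÷ 2 beats/chord = 2 chords/bar.
B: 6 beats/bar ÷ 5 beats/chord = 1.2 chords/bar.
C: 4 beats/bar ÷ 1 beat/chord = 4 chords/bar.
D: 7 beats/bar ÷ 2 beats/chord = 3.5 chords/bar.
E: 6 beats/bar ÷ 2 beats/chord = 3 chords/bar.
Fastest is C at 4 chords/bar.

Block C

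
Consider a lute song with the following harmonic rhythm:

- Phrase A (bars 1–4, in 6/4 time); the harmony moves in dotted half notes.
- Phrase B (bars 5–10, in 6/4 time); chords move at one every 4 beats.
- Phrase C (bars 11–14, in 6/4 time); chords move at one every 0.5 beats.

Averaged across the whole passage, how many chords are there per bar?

A: 4 × 6 = 24 beats ÷ 3 = 8 chords.
B: 6 × 6 = 36 beats ÷ 4 = 9 chords.
C: 4 × 6 = 24 beats ÷ 0.5 = 48 chords.
Overall: 65 chords over 14 bars → 65/14 = 65/14 chords per bar.

65/14 chords per bar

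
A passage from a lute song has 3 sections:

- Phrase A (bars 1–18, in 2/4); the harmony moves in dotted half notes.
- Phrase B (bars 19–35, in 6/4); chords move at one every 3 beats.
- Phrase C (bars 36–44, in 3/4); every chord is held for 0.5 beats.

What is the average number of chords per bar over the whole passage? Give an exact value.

25/11 chords per bar

A: 18 × 2 = 36 beats ÷ 3 = 12 chords.
B: 17 × 6 = 102 beats ÷ 3 = 34 chords.
C: 9 × 3 = 27 beats ÷ 0.5 = 54 chords.
Overall: 100 chords over 44 bars → 100/44 = 25/11 chords per bar.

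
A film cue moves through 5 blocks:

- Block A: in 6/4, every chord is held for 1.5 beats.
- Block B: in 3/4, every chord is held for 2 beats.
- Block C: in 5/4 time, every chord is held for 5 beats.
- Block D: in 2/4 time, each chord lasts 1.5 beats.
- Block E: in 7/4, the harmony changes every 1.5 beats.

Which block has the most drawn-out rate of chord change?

Block C

A: each chord is 1.5 beats in 6/4, so 4 per bar.
B: each chord is 2 beats in 3/4, so 1.5 per bar.
C: each chord is 5 beats in 5/4, so 1 per bar.
D: each chord is 1.5 beats in 2/4, so 4/3 per bar.
E: each chord is 1.5 beats in 7/4, so 14/3 per bar.
Slowest is C at 1 chords/bar.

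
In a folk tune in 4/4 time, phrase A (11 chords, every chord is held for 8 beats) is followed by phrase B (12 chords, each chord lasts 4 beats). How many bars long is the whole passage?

34 bars

A: 11 × 8 = 88 beats = 22 bars.
B: 12 × 4 = 48 beats = 12 bars.
Total: 22 + 12 = 34 bars.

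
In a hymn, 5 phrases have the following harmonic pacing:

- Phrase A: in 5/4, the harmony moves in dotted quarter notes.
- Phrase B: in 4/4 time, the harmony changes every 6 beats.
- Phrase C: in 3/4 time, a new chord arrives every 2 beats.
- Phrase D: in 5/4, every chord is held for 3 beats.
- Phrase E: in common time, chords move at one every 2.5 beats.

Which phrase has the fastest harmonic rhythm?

A: 5/1.5 = 10/3 chords/bar.
B: 4/6 = 2/3 chords/bar.
C: 3/2 = 1.5 chords/bar.
D: 5/3 = 5/3 chords/bar.
E: 4/2.5 = 1.6 chords/bar.
Fastest is A at 10/3 chords/bar.

Phrase A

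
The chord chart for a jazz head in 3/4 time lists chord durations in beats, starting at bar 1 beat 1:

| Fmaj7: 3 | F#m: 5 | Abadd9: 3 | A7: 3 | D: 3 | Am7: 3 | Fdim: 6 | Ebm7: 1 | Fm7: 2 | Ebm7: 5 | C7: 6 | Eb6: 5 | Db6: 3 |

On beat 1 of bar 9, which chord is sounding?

Beat 1 of bar 9 is beat (9−1)×3 + 1 = 25 overall.
Running totals: Fmaj7 ends at 3, F#m ends at 8, Abadd9 ends at 11, A7 ends at 14, D ends at 17, Am7 ends at 20, Fdim ends at 26.
Beat 25 falls within Fdim.

Fdim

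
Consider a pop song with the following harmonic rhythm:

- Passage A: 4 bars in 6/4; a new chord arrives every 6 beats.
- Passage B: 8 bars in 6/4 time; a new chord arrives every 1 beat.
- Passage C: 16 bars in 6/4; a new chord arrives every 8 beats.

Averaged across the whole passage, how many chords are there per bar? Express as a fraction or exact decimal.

A: 4 bars of 6 beats is 24 beats; at 6 beats each that's 4 chords.
B: 8 bars of 6 beats is 48 beats; at 1 beat each that's 48 chords.
C: 16 bars of 6 beats is 96 beats; at 8 beats each that's 12 chords.
Overall: 64 chords over 28 bars → 64/28 = 16/7 chords per bar.

16/7 chords per bar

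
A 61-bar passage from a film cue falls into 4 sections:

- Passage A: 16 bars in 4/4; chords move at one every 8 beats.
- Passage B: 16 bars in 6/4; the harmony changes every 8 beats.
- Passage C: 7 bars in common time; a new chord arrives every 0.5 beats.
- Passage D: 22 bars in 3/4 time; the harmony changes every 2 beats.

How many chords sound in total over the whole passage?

A: 16 bars × 4 beats = 64 beats; 8 beats/chord → 8 chords.
B: 16 bars × 6 beats = 96 beats; 8 beats/chord → 12 chords.
C: 7 bars × 4 beats = 28 beats; 0.5 beats/chord → 56 chords.
D: 22 bars × 3 beats = 66 beats; 2 beats/chord → 33 chords.
Total: 8 + 12 + 56 + 33 = 109.

109 chords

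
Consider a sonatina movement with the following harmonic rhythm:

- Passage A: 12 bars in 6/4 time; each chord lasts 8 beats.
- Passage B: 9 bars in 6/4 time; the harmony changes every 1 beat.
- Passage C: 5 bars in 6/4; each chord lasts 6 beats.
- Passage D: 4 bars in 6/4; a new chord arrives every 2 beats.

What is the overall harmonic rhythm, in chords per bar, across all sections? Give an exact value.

8/3 chords per bar

A: 12 × 6 = 72 beats ÷ 8 = 9 chords.
B: 9 × 6 = 54 beats ÷ 1 = 54 chords.
C: 5 × 6 = 30 beats ÷ 6 = 5 chords.
D: 4 × 6 = 24 beats ÷ 2 = 12 chords.
Overall: 80 chords over 30 bars → 80/30 = 8/3 chords per bar.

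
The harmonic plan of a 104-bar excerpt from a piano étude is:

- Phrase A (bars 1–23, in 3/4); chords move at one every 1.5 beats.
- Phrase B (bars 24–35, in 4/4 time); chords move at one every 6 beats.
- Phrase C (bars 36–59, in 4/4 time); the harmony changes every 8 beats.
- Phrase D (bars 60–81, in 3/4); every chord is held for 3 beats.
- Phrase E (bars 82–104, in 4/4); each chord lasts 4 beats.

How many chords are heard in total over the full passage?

A: 23·3 = 69 beats, 69/1.5 = 46 chords.
B: 12·4 = 48 beats, 48/6 = 8 chords.
C: 24·4 = 96 beats, 96/8 = 12 chords.
D: 22·3 = 66 beats, 66/3 = 22 chords.
E: 23·4 = 92 beats, 92/4 = 23 chords.
Total: 46 + 8 + 12 + 22 + 23 = 111.

111 chords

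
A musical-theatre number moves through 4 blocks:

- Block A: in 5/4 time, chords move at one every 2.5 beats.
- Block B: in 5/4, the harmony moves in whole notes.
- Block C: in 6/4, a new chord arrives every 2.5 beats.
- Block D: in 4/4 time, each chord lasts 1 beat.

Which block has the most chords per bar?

Block D

A: 5/2.5 = 2 chords/bar.
B: 5/4 = 1.25 chords/bar.
C: 6/2.5 = 2.4 chords/bar.
D: 4/1 = 4 chords/bar.
Fastest is D at 4 chords/bar.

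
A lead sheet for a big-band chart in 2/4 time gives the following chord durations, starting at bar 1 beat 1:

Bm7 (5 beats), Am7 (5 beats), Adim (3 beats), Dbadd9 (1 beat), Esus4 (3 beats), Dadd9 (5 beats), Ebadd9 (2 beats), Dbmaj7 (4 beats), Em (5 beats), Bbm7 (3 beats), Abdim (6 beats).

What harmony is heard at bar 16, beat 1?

Em

Beat 1 of bar 16 is beat (16−1)×2 + 1 = 31 overall.
Running totals: Bm7 ends at 5, Am7 ends at 10, Adim ends at 13, Dbadd9 ends at 14, Esus4 ends at 17, Dadd9 ends at 22, Ebadd9 ends at 24, Dbmaj7 ends at 28, Em ends at 33.
Beat 31 falls within Em.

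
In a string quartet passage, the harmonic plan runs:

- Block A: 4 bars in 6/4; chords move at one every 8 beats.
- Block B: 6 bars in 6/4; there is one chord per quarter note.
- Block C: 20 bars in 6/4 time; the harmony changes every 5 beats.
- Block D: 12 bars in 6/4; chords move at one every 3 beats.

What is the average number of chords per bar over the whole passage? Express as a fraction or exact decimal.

29/14 chords per bar

A: 4 bars of 6 beats is 24 beats; at 8 beats each that's 3 chords.
B: 6 bars of 6 beats is 36 beats; at 1 beat each that's 36 chords.
C: 20 bars of 6 beats is 120 beats; at 5 beats each that's 24 chords.
D: 12 bars of 6 beats is 72 beats; at 3 beats each that's 24 chords.
Overall: 87 chords over 42 bars → 87/42 = 29/14 chords per bar.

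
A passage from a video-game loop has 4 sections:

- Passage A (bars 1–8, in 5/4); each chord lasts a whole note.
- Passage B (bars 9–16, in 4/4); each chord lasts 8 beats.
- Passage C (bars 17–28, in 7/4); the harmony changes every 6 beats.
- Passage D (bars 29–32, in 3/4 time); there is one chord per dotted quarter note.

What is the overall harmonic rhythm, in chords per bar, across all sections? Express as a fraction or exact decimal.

A: 8 bars of 5 beats is 40 beats; at 4 beats each that's 10 chords.
B: 8 bars of 4 beats is 32 beats; at 8 beats each that's 4 chords.
C: 12 bars of 7 beats is 84 beats; at 6 beats each that's 14 chords.
D: 4 bars of 3 beats is 12 beats; at 1.5 beats each that's 8 chords.
Overall: 36 chords over 32 bars → 36/32 = 1.125 chords per bar.

1.125 chords per bar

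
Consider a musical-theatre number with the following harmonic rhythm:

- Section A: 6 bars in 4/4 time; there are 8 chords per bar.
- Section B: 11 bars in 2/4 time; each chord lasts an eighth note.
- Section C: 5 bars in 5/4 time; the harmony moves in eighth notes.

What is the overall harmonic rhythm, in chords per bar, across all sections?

71/11 chords per bar

A: 6 bars of 4 beats is 24 beats; at 0.5 beats each that's 48 chords.
B: 11 bars of 2 beats is 22 beats; at 0.5 beats each that's 44 chords.
C: 5 bars of 5 beats is 25 beats; at 0.5 beats each that's 50 chords.
Overall: 142 chords over 22 bars → 142/22 = 71/11 chords per bar.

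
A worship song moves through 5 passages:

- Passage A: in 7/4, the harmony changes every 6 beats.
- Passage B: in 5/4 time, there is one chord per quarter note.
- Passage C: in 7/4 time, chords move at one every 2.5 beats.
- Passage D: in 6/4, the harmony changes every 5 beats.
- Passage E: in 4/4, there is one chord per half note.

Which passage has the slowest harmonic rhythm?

Passage A

A: 7/6 = 7/6 chords/bar.
B: 5/1 = 5 chords/bar.
C: 7/2.5 = 2.8 chords/bar.
D: 6/5 = 1.2 chords/bar.
E: 4/2 = 2 chords/bar.
Slowest is A at 7/6 chords/bar.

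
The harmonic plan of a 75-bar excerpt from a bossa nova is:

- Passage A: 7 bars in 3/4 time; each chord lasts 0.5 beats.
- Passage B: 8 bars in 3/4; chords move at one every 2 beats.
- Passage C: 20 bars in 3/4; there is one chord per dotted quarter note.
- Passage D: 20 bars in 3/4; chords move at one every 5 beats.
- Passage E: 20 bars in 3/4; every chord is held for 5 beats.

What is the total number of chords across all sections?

118 chords

A: 7 bars × 3 beats = 21 beats; 0.5 beats/chord → 42 chords.
B: 8 bars × 3 beats = 24 beats; 2 beats/chord → 12 chords.
C: 20 bars × 3 beats = 60 beats; 1.5 beats/chord → 40 chords.
D: 20 bars × 3 beats = 60 beats; 5 beats/chord → 12 chords.
E: 20 bars × 3 beats = 60 beats; 5 beats/chord → 12 chords.
Total: 42 + 12 + 40 + 12 + 12 = 118.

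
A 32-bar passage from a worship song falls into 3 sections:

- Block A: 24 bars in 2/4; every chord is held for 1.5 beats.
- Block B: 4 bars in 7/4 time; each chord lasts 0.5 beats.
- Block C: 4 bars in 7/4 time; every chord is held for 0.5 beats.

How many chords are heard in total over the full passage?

144 chords

A: 24 bars × 2 beats = 48 beats; 1.5 beats/chord → 32 chords.
B: 4 bars × 7 beats = 28 beats; 0.5 beats/chord → 56 chords.
C: 4 bars × 7 beats = 28 beats; 0.5 beats/chord → 56 chords.
Total: 32 + 56 + 56 = 144.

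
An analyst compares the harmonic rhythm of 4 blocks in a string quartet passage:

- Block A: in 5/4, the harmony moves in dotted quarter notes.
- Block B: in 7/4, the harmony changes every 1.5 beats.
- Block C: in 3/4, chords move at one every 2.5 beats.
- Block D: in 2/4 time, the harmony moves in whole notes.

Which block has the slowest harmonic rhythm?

A: 5/1.5 = 10/3 chords/bar.
B: 7/1.5 = 14/3 chords/bar.
C: 3/2.5 = 1.2 chords/bar.
D: 2/4 = 0.5 chords/bar.
Slowest is D at 0.5 chords/bar.

Block D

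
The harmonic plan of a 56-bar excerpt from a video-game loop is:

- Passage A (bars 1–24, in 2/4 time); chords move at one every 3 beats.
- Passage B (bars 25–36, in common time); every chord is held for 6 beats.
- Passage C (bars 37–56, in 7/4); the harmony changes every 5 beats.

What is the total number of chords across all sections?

52 chords

A: 24·2 = 48 beats, 48/3 = 16 chords.
B: 12·4 = 48 beats, 48/6 = 8 chords.
C: 20·7 = 140 beats, 140/5 = 28 chords.
Total: 16 + 8 + 28 = 52.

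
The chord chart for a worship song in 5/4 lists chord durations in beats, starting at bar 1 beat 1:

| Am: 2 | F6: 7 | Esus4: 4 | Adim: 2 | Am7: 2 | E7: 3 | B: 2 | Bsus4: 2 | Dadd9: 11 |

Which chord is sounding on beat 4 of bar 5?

Beat 4 of bar 5 is beat (5−1)×5 + 4 = 24 overall.
Running totals: Am ends at 2, F6 ends at 9, Esus4 ends at 13, Adim ends at 15, Am7 ends at 17, E7 ends at 20, B ends at 22, Bsus4 ends at 24.
Beat 24 falls within Bsus4.

Bsus4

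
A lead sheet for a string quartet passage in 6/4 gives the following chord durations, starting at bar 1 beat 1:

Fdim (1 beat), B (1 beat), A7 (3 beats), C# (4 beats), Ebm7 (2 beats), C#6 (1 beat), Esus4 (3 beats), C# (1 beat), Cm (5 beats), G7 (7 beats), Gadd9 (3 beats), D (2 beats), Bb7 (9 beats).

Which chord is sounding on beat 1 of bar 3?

Beat 1 of bar 3 is beat (3−1)×6 + 1 = 13 overall.
Running totals: Fdim ends at 1, B ends at 2, A7 ends at 5, C# ends at 9, Ebm7 ends at 11, C#6 ends at 12, Esus4 ends at 15.
Beat 13 falls within Esus4.

Esus4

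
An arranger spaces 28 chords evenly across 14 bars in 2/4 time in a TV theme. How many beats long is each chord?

14 bars × 2 beats/bar = 28 beats total.
28 beats ÷ 28 chords = 1 beats per chord.
(That is a quarter note.)

1 beat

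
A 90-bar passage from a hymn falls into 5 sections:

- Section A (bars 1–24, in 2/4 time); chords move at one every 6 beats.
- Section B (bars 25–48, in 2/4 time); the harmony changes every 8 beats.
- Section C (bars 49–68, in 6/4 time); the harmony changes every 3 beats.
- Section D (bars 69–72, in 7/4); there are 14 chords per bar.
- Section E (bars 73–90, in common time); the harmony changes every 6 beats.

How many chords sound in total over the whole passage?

122 chords

A has 48 beats and chords last 6 each, so 8 chords.
B has 48 beats and chords last 8 each, so 6 chords.
C has 120 beats and chords last 3 each, so 40 chords.
D has 28 beats and chords last 0.5 each, so 56 chords.
E has 72 beats and chords last 6 each, so 12 chords.
Total: 8 + 6 + 40 + 56 + 12 = 122.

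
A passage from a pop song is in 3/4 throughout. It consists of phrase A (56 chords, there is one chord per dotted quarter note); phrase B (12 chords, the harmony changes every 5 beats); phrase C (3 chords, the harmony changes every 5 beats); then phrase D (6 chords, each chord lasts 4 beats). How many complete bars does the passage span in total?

61 bars

A: 56 × 1.5 = 84 beats = 28 bars.
B: 12 × 5 = 60 beats = 20 bars.
C: 3 × 5 = 15 beats = 5 bars.
D: 6 × 4 = 24 beats = 8 bars.
Total: 28 + 20 + 5 + 8 = 61 bars.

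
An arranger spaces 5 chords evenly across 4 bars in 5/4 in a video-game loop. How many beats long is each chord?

4 bars × 5 beats/bar = 20 beats total.
20 beats ÷ 5 chords = 4 beats per chord.
(That is a whole note.)

4 beats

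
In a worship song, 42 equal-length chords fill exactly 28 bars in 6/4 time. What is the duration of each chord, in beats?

28 bars × 6 beats/bar = 168 beats total.
168 beats ÷ 42 chords = 4 beats per chord.
(That is a whole note.)

4 beats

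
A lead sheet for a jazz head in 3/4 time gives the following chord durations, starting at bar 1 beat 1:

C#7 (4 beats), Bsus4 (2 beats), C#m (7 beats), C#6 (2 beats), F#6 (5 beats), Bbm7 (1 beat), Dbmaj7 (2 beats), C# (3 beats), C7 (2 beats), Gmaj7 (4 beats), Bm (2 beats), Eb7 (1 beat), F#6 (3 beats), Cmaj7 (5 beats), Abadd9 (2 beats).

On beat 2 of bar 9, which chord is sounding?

C#

Beat 2 of bar 9 is beat (9−1)×3 + 2 = 26 overall.
Running totals: C#7 ends at 4, Bsus4 ends at 6, C#m ends at 13, C#6 ends at 15, F#6 ends at 20, Bbm7 ends at 21, Dbmaj7 ends at 23, C# ends at 26.
Beat 26 falls within C#.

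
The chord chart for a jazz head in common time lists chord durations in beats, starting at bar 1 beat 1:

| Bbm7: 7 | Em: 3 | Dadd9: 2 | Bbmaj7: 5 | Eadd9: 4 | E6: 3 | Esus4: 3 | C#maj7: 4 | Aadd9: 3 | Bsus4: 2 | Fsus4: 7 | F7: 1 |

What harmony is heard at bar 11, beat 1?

Beat 1 of bar 11 is beat (11−1)×4 + 1 = 41 overall.
Running totals: Bbm7 ends at 7, Em ends at 10, Dadd9 ends at 12, Bbmaj7 ends at 17, Eadd9 ends at 21, E6 ends at 24, Esus4 ends at 27, C#maj7 ends at 31, Aadd9 ends at 34, Bsus4 ends at 36, Fsus4 ends at 43.
Beat 41 falls within Fsus4.

Fsus4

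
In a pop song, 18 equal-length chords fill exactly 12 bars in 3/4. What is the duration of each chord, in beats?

2 beats

12 bars × 3 beats/bar = 36 beats total.
36 beats ÷ 18 chords = 2 beats per chord.
(That is a half note.)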